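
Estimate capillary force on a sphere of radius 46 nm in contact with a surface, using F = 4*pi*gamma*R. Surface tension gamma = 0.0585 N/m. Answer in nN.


Convert radius: R = 46 nm = 4.6e-08 m
F = 4 * pi * gamma * R
F = 4 * pi * 0.0585 * 4.6e-08
F = 3.38161e-08 N = 33.8161 nN

33.8161


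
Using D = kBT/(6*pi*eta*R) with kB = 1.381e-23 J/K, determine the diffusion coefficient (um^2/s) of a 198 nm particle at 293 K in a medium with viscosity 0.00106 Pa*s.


Radius R = 198/2 = 99 nm = 9.9e-08 m
D = kB*T / (6*pi*eta*R)
D = 1.381e-23 * 293 / (6 * pi * 0.00106 * 9.9e-08)
D = 2.04559e-12 m^2/s = 2.046 um^2/s

2.046


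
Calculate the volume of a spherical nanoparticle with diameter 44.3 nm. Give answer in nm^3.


Radius r = 44.3/2 = 22.15 nm
Volume V = (4/3) * pi * r^3
V = (4/3) * pi * (22.15)^3
V = 45520.79 nm^3

45520.79


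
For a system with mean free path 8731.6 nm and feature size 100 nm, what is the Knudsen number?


Knudsen number Kn = lambda / L
Kn = 8731.6 / 100
Kn = 87.316

87.316


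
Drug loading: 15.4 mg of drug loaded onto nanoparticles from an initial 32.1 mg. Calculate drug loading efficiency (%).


Drug loading efficiency = (drug loaded / drug initial) * 100
DLE = 15.4 / 32.1 * 100
DLE = 0.4798 * 100
DLE = 47.98%

47.98


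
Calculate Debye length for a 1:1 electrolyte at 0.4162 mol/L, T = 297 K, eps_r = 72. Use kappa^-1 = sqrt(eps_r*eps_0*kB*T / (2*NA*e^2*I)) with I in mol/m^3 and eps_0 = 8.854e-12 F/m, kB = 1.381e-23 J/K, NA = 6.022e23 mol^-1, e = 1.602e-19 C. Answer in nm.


Ionic strength I = 0.4162 * 1^2 * 1000 = 416.2 mol/m^3
kappa^-1 = sqrt(72 * 8.854e-12 * 1.381e-23 * 297 / (2 * 6.022e23 * (1.602e-19)^2 * 416.2))
kappa^-1 = 0.451 nm

0.451


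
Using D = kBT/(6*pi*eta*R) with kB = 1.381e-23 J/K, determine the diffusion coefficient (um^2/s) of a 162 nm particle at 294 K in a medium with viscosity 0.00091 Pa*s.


Radius R = 162/2 = 81 nm = 8.1e-08 m
D = kB*T / (6*pi*eta*R)
D = 1.381e-23 * 294 / (6 * pi * 0.00091 * 8.1e-08)
D = 2.92222e-12 m^2/s = 2.922 um^2/s

2.922


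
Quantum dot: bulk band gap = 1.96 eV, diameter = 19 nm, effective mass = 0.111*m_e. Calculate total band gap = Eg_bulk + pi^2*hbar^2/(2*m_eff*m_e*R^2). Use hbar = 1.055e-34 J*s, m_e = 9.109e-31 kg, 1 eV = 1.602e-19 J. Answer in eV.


Radius R = 19/2 nm = 9.5e-09 m
Confinement energy dE = pi^2 * hbar^2 / (2 * m_eff * m_e * R^2)
dE = pi^2 * (1.055e-34)^2 / (2 * 0.111 * 9.109e-31 * (9.5e-09)^2) J, divided by 1.602e-19 J/eV
dE = 0.0376 eV
Total band gap = E_g(bulk) + dE = 1.96 + 0.0376 = 1.9976 eV

1.9976


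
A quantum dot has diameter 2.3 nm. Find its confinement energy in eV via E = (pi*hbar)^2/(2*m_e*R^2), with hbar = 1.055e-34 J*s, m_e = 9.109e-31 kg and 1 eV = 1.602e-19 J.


Radius R = 2.3/2 = 1.15 nm = 1.15e-09 m
E = (pi * 1.055e-34)^2 / (2 * 9.109e-31 * (1.15e-09)^2)
E(J) = 4.55941e-20
E = E(J) / 1.602e-19 = 0.2846 eV

0.2846


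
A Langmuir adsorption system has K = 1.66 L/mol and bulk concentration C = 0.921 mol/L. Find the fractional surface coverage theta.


Langmuir isotherm: theta = K*C / (1 + K*C)
K*C = 1.66 * 0.921 = 1.52886
theta = 1.52886 / (1 + 1.52886) = 1.52886 / 2.52886
theta = 0.6046

0.6046


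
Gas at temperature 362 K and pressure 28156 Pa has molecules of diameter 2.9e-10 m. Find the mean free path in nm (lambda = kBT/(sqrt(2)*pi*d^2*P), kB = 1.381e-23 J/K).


Mean free path: lambda = kB*T / (sqrt(2) * pi * d^2 * P)
lambda = 1.381e-23 * 362 / (sqrt(2) * pi * (2.9e-10)^2 * 28156)
lambda = 4.75193e-07 m
lambda = 475.19 nm

475.19


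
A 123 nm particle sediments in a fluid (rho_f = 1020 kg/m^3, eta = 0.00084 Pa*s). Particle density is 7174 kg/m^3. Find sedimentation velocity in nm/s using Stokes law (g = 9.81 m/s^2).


Radius R = 123/2 nm = 6.15e-08 m
Density difference = 7174 - 1020 = 6154 kg/m^3
v = 2 * R^2 * (rho_p - rho_f) * g / (9 * eta)
v = 2 * (6.15e-08)^2 * 6154 * 9.81 / (9 * 0.00084)
v = 6.04067e-08 m/s = 60.4067 nm/s

60.4067


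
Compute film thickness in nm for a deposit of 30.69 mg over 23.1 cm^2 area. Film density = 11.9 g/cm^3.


Convert: m = 30.69 mg = 3.0690e-05 kg, A = 23.1 cm^2 = 2.3100e-03 m^2, rho = 11.9 g/cm^3 = 11900 kg/m^3
t = m / (A * rho)
t = 3.0690e-05 / (2.3100e-03 * 11900)
t = 1.1164e-06 m = 1116.4 nm

1116.4


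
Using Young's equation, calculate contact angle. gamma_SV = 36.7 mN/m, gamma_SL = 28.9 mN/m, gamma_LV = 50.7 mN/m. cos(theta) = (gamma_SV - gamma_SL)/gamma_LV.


cos(theta) = (gamma_SV - gamma_SL) / gamma_LV
cos(theta) = (36.7 - 28.9) / 50.7
cos(theta) = 0.153846
theta = arccos(0.153846) = 81.15 degrees

81.15


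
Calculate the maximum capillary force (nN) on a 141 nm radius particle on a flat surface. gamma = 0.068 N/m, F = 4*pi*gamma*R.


Convert radius: R = 141 nm = 1.41e-07 m
F = 4 * pi * gamma * R
F = 4 * pi * 0.068 * 1.41e-07
F = 1.20486e-07 N = 120.4864 nN

120.4864


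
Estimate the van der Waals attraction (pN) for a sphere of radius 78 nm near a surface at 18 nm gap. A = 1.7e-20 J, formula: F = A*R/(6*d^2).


Convert to SI: R = 78 nm = 7.8e-08 m, d = 18 nm = 1.8e-08 m
F = A * R / (6 * d^2)
F = 1.7e-20 * 7.8e-08 / (6 * (1.8e-08)^2)
F = 6.82099e-13 N = 0.682 pN

0.682


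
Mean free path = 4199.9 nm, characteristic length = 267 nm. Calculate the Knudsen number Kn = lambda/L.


Knudsen number Kn = lambda / L
Kn = 4199.9 / 267
Kn = 15.73

15.73


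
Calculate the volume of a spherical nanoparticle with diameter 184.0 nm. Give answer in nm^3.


Radius r = 184.0/2 = 92 nm
Volume V = (4/3) * pi * r^3
V = (4/3) * pi * (92)^3
V = 3261760.67 nm^3

3261760.67


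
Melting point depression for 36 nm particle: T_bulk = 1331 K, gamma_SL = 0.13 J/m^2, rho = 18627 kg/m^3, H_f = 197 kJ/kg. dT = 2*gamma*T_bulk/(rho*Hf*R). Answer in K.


Radius R = 36/2 = 18 nm = 1.8e-08 m
Convert H_f = 197 kJ/kg = 197000 J/kg
dT = 2 * gamma_SL * T_bulk / (rho * H_f * R)
dT = 2 * 0.13 * 1331 / (18627 * 197000 * 1.8e-08)
dT = 5.2 K

5.2


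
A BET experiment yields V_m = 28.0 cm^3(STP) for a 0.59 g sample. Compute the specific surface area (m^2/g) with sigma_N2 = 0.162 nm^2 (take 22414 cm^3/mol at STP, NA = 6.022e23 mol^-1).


Number of moles in monolayer = V_m / 22414 = 28.0 / 22414 = 0.00124922
Number of molecules = moles * NA = 0.00124922 * 6.022e23
SA = molecules * sigma / mass
SA = (28.0 / 22414) * 6.022e23 * 0.162e-18 / 0.59
SA = 206.6 m^2/g

206.6


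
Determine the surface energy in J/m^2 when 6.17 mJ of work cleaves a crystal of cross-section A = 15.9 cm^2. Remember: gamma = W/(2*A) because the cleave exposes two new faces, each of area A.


Convert: A = 15.9 cm^2 = 0.00159 m^2, W = 6.17 mJ = 0.00617 J
Cleaving exposes two faces of area A, so total new surface = 2*A and gamma = W / (2*A)
gamma = 0.00617 / (2 * 0.00159)
gamma = 1.94 J/m^2

1.94


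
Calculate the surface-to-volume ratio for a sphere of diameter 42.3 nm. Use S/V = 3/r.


Radius r = 42.3/2 = 21.15 nm
S/V = 3 / r = 3 / 21.15
S/V = 0.1418 nm^-1

0.1418


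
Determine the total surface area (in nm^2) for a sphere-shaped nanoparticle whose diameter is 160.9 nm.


Radius r = 160.9/2 = 80.45 nm
Surface area SA = 4 * pi * r^2
SA = 4 * pi * (80.45)^2
SA = 81332.1 nm^2

81332.1


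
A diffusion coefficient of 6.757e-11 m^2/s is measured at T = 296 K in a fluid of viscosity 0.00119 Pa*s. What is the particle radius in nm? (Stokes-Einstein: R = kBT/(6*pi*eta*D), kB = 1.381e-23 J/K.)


Stokes-Einstein: R = kB*T / (6*pi*eta*D)
R = 1.381e-23 * 296 / (6 * pi * 0.00119 * 6.757e-11)
R = 2.69702e-09 m = 2.7 nm

2.7


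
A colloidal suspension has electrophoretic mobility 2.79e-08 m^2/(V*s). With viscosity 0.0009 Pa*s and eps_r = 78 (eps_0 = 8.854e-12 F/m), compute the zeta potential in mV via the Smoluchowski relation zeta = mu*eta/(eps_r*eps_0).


Smoluchowski equation: zeta = mu * eta / (eps_r * eps_0)
zeta = 2.79e-08 * 0.0009 / (78 * 8.854e-12)
zeta = 0.036359 V = 36.36 mV

36.36


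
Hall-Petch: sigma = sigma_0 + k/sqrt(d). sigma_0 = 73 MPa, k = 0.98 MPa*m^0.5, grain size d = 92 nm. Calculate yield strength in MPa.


d = 92 nm = 9.2e-08 m
sqrt(d) = 0.000303315
Hall-Petch contribution = k / sqrt(d) = 0.98 / 0.000303315 = 3231.0 MPa
sigma = sigma_0 + k/sqrt(d) = 73 + 3231.0 = 3304.0 MPa

3304.0


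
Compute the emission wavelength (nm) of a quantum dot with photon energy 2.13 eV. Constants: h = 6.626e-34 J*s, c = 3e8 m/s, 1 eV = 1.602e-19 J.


Convert energy: E = 2.13 eV = 2.13 * 1.602e-19 = 3.41226e-19 J
lambda = h*c / E = 6.626e-34 * 3e8 / 3.41226e-19
lambda = 5.82546e-07 m = 582.5 nm

582.5


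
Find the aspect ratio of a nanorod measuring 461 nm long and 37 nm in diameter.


Aspect ratio AR = length / diameter
AR = 461 / 37
AR = 12.46

12.46


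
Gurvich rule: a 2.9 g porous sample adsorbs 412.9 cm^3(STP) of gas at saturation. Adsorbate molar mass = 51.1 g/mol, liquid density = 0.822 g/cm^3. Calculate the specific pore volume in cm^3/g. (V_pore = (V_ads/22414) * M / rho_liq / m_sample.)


Moles adsorbed n = V_ads / 22414 = 412.9 / 22414 = 1.842152e-02 mol
Liquid volume V_liq = n * M / rho_liq = 1.842152e-02 * 51.1 / 0.822 = 1.14518 cm^3
Specific pore volume V_pore = V_liq / m_sample = 1.14518 / 2.9
V_pore = 0.3949 cm^3/g

0.3949


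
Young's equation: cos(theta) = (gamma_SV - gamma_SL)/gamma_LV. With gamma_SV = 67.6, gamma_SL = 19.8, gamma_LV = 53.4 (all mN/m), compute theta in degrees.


cos(theta) = (gamma_SV - gamma_SL) / gamma_LV
cos(theta) = (67.6 - 19.8) / 53.4
cos(theta) = 0.895131
theta = arccos(0.895131) = 26.47 degrees

26.47


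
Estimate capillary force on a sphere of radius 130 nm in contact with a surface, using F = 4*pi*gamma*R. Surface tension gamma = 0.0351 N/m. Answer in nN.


Convert radius: R = 130 nm = 1.3e-07 m
F = 4 * pi * gamma * R
F = 4 * pi * 0.0351 * 1.3e-07
F = 5.73403e-08 N = 57.3403 nN

57.3403


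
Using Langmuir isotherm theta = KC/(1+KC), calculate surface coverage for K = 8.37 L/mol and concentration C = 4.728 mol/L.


Langmuir isotherm: theta = K*C / (1 + K*C)
K*C = 8.37 * 4.728 = 39.57336
theta = 39.57336 / (1 + 39.57336) = 39.57336 / 40.57336
theta = 0.9754

0.9754


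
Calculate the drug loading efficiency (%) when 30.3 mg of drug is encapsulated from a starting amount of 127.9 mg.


Drug loading efficiency = (drug loaded / drug initial) * 100
DLE = 30.3 / 127.9 * 100
DLE = 0.2369 * 100
DLE = 23.69%

23.69


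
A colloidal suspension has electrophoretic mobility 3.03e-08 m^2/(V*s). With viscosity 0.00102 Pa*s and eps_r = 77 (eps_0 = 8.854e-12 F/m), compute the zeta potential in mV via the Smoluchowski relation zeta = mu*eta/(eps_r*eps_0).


Smoluchowski equation: zeta = mu * eta / (eps_r * eps_0)
zeta = 3.03e-08 * 0.00102 / (77 * 8.854e-12)
zeta = 0.045333 V = 45.33 mV

45.33


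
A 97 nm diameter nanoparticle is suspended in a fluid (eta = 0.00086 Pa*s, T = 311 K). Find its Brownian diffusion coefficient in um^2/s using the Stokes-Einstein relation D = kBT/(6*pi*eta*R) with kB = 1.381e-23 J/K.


Radius R = 97/2 = 48.5 nm = 4.85e-08 m
D = kB*T / (6*pi*eta*R)
D = 1.381e-23 * 311 / (6 * pi * 0.00086 * 4.85e-08)
D = 5.46277e-12 m^2/s = 5.463 um^2/s

5.463


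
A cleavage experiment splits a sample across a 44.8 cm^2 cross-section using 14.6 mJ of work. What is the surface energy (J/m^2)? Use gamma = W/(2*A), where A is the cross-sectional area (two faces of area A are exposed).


Convert: A = 44.8 cm^2 = 0.00448 m^2, W = 14.6 mJ = 0.0146 J
Cleaving exposes two faces of area A, so total new surface = 2*A and gamma = W / (2*A)
gamma = 0.0146 / (2 * 0.00448)
gamma = 1.629 J/m^2

1.629


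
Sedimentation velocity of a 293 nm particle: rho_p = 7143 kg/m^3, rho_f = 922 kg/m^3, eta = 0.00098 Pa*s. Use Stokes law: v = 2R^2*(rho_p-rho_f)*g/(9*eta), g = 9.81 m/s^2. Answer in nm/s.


Radius R = 293/2 nm = 1.465e-07 m
Density difference = 7143 - 922 = 6221 kg/m^3
v = 2 * R^2 * (rho_p - rho_f) * g / (9 * eta)
v = 2 * (1.465e-07)^2 * 6221 * 9.81 / (9 * 0.00098)
v = 2.97006e-07 m/s = 297.0064 nm/s

297.0064


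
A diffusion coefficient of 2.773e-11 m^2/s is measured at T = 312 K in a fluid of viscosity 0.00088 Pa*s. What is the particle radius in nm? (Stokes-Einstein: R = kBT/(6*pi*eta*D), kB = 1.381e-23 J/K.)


Stokes-Einstein: R = kB*T / (6*pi*eta*D)
R = 1.381e-23 * 312 / (6 * pi * 0.00088 * 2.773e-11)
R = 9.3673e-09 m = 9.37 nm

9.37


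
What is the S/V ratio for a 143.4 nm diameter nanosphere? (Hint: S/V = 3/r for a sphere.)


Radius r = 143.4/2 = 71.7 nm
S/V = 3 / r = 3 / 71.7
S/V = 0.0418 nm^-1

0.0418


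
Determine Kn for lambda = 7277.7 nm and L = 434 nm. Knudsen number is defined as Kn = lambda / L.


Knudsen number Kn = lambda / L
Kn = 7277.7 / 434
Kn = 16.7689

16.7689


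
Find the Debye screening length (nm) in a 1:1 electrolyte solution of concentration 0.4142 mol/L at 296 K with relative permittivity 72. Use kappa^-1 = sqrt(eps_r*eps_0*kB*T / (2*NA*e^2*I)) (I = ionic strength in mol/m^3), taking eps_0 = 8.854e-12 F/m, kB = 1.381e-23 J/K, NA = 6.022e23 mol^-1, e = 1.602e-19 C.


Ionic strength I = 0.4142 * 1^2 * 1000 = 414.2 mol/m^3
kappa^-1 = sqrt(72 * 8.854e-12 * 1.381e-23 * 296 / (2 * 6.022e23 * (1.602e-19)^2 * 414.2))
kappa^-1 = 0.451 nm

0.451


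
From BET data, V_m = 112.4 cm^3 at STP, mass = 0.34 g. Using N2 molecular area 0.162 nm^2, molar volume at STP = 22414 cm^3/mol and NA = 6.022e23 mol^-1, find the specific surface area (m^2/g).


Number of moles in monolayer = V_m / 22414 = 112.4 / 22414 = 0.00501472
Number of molecules = moles * NA = 0.00501472 * 6.022e23
SA = molecules * sigma / mass
SA = (112.4 / 22414) * 6.022e23 * 0.162e-18 / 0.34
SA = 1438.9 m^2/g

1438.9


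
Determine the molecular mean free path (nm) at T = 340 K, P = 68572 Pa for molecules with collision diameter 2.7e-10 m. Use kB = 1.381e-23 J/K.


Mean free path: lambda = kB*T / (sqrt(2) * pi * d^2 * P)
lambda = 1.381e-23 * 340 / (sqrt(2) * pi * (2.7e-10)^2 * 68572)
lambda = 2.11414e-07 m
lambda = 211.41 nm

211.41


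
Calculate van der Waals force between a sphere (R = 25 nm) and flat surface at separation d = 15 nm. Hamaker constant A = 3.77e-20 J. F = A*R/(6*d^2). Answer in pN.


Convert to SI: R = 25 nm = 2.5e-08 m, d = 15 nm = 1.5e-08 m
F = A * R / (6 * d^2)
F = 3.77e-20 * 2.5e-08 / (6 * (1.5e-08)^2)
F = 6.98148e-13 N = 0.698 pN

0.698


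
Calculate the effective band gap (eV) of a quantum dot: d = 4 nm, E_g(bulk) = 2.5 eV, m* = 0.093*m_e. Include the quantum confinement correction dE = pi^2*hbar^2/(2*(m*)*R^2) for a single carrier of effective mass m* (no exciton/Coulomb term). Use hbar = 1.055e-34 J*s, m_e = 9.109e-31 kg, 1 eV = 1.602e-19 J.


Radius R = 4/2 nm = 2e-09 m
Confinement energy dE = pi^2 * hbar^2 / (2 * m_eff * m_e * R^2)
dE = pi^2 * (1.055e-34)^2 / (2 * 0.093 * 9.109e-31 * (2e-09)^2) J, divided by 1.602e-19 J/eV
dE = 1.0118 eV
Total band gap = E_g(bulk) + dE = 2.5 + 1.0118 = 3.5118 eV

3.5118


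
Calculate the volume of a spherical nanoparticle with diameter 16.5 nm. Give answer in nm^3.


Radius r = 16.5/2 = 8.25 nm
Volume V = (4/3) * pi * r^3
V = (4/3) * pi * (8.25)^3
V = 2352.07 nm^3

2352.07


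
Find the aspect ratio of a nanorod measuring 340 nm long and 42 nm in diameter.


Aspect ratio AR = length / diameter
AR = 340 / 42
AR = 8.1

8.1


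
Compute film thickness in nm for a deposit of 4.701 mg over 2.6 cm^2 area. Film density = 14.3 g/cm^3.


Convert: m = 4.701 mg = 4.7010e-06 kg, A = 2.6 cm^2 = 2.6000e-04 m^2, rho = 14.3 g/cm^3 = 14300 kg/m^3
t = m / (A * rho)
t = 4.7010e-06 / (2.6000e-04 * 14300)
t = 1.2644e-06 m = 1264.4 nm

1264.4


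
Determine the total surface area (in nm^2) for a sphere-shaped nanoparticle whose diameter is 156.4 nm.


Radius r = 156.4/2 = 78.2 nm
Surface area SA = 4 * pi * r^2
SA = 4 * pi * (78.2)^2
SA = 76846.37 nm^2

76846.37


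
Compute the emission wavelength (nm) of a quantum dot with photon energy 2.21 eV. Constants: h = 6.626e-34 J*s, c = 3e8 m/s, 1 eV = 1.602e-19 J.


Convert energy: E = 2.21 eV = 2.21 * 1.602e-19 = 3.54042e-19 J
lambda = h*c / E = 6.626e-34 * 3e8 / 3.54042e-19
lambda = 5.61459e-07 m = 561.5 nm

561.5


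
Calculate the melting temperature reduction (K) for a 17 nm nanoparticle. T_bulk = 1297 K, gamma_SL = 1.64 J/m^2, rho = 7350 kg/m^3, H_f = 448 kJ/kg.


Radius R = 17/2 = 8.5 nm = 8.5e-09 m
Convert H_f = 448 kJ/kg = 448000 J/kg
dT = 2 * gamma_SL * T_bulk / (rho * H_f * R)
dT = 2 * 1.64 * 1297 / (7350 * 448000 * 8.5e-09)
dT = 152.0 K

152.0


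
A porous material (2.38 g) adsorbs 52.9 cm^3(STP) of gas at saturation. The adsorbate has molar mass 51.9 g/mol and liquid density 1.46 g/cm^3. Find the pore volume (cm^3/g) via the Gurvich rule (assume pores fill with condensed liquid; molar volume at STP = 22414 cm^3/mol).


Moles adsorbed n = V_ads / 22414 = 52.9 / 22414 = 2.360132e-03 mol
Liquid volume V_liq = n * M / rho_liq = 2.360132e-03 * 51.9 / 1.46 = 0.08390 cm^3
Specific pore volume V_pore = V_liq / m_sample = 0.08390 / 2.38
V_pore = 0.0353 cm^3/g

0.0353


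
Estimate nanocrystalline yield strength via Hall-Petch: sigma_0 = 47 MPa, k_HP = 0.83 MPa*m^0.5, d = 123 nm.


d = 123 nm = 1.23e-07 m
sqrt(d) = 0.0003507136
Hall-Petch contribution = k / sqrt(d) = 0.83 / 0.0003507136 = 2366.6 MPa
sigma = sigma_0 + k/sqrt(d) = 47 + 2366.6 = 2413.6 MPa

2413.6


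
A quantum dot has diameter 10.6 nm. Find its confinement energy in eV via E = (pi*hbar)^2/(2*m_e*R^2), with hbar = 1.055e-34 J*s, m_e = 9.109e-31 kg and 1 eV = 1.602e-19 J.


Radius R = 10.6/2 = 5.3 nm = 5.3e-09 m
E = (pi * 1.055e-34)^2 / (2 * 9.109e-31 * (5.3e-09)^2)
E(J) = 2.14661e-21
E = E(J) / 1.602e-19 = 0.0134 eV

0.0134


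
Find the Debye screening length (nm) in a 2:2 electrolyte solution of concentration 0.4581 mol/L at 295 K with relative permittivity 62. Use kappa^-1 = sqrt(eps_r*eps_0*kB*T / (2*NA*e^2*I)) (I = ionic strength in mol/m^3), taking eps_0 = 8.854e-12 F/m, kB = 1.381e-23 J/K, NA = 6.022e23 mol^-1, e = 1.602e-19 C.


Ionic strength I = 0.4581 * 2^2 * 1000 = 1832.4 mol/m^3
kappa^-1 = sqrt(62 * 8.854e-12 * 1.381e-23 * 295 / (2 * 6.022e23 * (1.602e-19)^2 * 1832.4))
kappa^-1 = 0.199 nm

0.199


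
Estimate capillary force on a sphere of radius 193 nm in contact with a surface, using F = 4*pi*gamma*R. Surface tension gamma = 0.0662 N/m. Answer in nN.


Convert radius: R = 193 nm = 1.93e-07 m
F = 4 * pi * gamma * R
F = 4 * pi * 0.0662 * 1.93e-07
F = 1.60555e-07 N = 160.5555 nN

160.5555


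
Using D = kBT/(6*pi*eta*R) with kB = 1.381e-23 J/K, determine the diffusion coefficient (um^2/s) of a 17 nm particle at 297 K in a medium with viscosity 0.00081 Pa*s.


Radius R = 17/2 = 8.5 nm = 8.5e-09 m
D = kB*T / (6*pi*eta*R)
D = 1.381e-23 * 297 / (6 * pi * 0.00081 * 8.5e-09)
D = 3.16042e-11 m^2/s = 31.604 um^2/s

31.604


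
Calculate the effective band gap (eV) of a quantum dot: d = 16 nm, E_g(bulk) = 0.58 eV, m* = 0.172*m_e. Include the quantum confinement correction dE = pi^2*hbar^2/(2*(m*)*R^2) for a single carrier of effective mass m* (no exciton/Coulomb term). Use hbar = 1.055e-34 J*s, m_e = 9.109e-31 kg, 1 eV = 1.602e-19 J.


Radius R = 16/2 nm = 8e-09 m
Confinement energy dE = pi^2 * hbar^2 / (2 * m_eff * m_e * R^2)
dE = pi^2 * (1.055e-34)^2 / (2 * 0.172 * 9.109e-31 * (8e-09)^2) J, divided by 1.602e-19 J/eV
dE = 0.0342 eV
Total band gap = E_g(bulk) + dE = 0.58 + 0.0342 = 0.6142 eV

0.6142


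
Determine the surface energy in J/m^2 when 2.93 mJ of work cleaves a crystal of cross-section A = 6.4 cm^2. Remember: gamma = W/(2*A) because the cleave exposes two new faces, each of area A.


Convert: A = 6.4 cm^2 = 0.00064 m^2, W = 2.93 mJ = 0.00293 J
Cleaving exposes two faces of area A, so total new surface = 2*A and gamma = W / (2*A)
gamma = 0.00293 / (2 * 0.00064)
gamma = 2.289 J/m^2

2.289


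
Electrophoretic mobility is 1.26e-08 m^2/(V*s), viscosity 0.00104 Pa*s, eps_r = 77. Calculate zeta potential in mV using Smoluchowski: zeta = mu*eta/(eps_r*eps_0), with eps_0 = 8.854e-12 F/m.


Smoluchowski equation: zeta = mu * eta / (eps_r * eps_0)
zeta = 1.26e-08 * 0.00104 / (77 * 8.854e-12)
zeta = 0.019221 V = 19.22 mV

19.22


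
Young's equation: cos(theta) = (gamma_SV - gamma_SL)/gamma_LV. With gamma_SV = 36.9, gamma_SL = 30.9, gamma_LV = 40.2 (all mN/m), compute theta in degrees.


cos(theta) = (gamma_SV - gamma_SL) / gamma_LV
cos(theta) = (36.9 - 30.9) / 40.2
cos(theta) = 0.149254
theta = arccos(0.149254) = 81.42 degrees

81.42


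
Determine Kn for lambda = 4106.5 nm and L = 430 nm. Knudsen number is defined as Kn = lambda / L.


Knudsen number Kn = lambda / L
Kn = 4106.5 / 430
Kn = 9.55

9.55


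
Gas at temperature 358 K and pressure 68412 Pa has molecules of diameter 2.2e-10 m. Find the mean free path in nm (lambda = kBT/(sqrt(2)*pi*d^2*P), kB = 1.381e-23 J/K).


Mean free path: lambda = kB*T / (sqrt(2) * pi * d^2 * P)
lambda = 1.381e-23 * 358 / (sqrt(2) * pi * (2.2e-10)^2 * 68412)
lambda = 3.36073e-07 m
lambda = 336.07 nm

336.07


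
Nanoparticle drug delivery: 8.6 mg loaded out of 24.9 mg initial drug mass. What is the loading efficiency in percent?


Drug loading efficiency = (drug loaded / drug initial) * 100
DLE = 8.6 / 24.9 * 100
DLE = 0.3454 * 100
DLE = 34.54%

34.54


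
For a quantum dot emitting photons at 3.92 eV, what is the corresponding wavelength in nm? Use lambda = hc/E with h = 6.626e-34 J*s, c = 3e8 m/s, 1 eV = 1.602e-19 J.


Convert energy: E = 3.92 eV = 3.92 * 1.602e-19 = 6.27984e-19 J
lambda = h*c / E = 6.626e-34 * 3e8 / 6.27984e-19
lambda = 3.16537e-07 m = 316.5 nm

316.5


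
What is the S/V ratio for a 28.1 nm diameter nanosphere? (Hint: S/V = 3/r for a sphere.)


Radius r = 28.1/2 = 14.05 nm
S/V = 3 / r = 3 / 14.05
S/V = 0.2135 nm^-1

0.2135


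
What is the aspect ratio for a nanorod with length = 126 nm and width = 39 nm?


Aspect ratio AR = length / diameter
AR = 126 / 39
AR = 3.23

3.23


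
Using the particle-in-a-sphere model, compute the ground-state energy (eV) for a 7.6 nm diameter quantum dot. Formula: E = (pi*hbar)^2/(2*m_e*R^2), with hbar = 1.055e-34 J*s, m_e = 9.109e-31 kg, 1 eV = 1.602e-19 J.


Radius R = 7.6/2 = 3.8 nm = 3.8e-09 m
E = (pi * 1.055e-34)^2 / (2 * 9.109e-31 * (3.8e-09)^2)
E(J) = 4.17577e-21
E = E(J) / 1.602e-19 = 0.0261 eV

0.0261


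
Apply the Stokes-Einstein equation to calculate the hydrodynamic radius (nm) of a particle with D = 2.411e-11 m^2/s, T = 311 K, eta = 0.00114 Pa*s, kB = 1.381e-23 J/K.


Stokes-Einstein: R = kB*T / (6*pi*eta*D)
R = 1.381e-23 * 311 / (6 * pi * 0.00114 * 2.411e-11)
R = 8.28993e-09 m = 8.29 nm

8.29


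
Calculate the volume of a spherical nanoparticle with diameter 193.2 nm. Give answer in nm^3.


Radius r = 193.2/2 = 96.6 nm
Volume V = (4/3) * pi * r^3
V = (4/3) * pi * (96.6)^3
V = 3775895.69 nm^3

3775895.69


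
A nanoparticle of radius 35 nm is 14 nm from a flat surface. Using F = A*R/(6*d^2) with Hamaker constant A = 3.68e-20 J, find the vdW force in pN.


Convert to SI: R = 35 nm = 3.5e-08 m, d = 14 nm = 1.4e-08 m
F = A * R / (6 * d^2)
F = 3.68e-20 * 3.5e-08 / (6 * (1.4e-08)^2)
F = 1.09524e-12 N = 1.095 pN

1.095


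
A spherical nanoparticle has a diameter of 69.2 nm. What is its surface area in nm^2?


Radius r = 69.2/2 = 34.6 nm
Surface area SA = 4 * pi * r^2
SA = 4 * pi * (34.6)^2
SA = 15043.96 nm^2

15043.96


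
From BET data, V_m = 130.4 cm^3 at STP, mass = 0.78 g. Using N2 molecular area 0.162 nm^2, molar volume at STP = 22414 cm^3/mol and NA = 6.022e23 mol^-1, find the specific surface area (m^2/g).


Number of moles in monolayer = V_m / 22414 = 130.4 / 22414 = 0.00581779
Number of molecules = moles * NA = 0.00581779 * 6.022e23
SA = molecules * sigma / mass
SA = (130.4 / 22414) * 6.022e23 * 0.162e-18 / 0.78
SA = 727.6 m^2/g

727.6


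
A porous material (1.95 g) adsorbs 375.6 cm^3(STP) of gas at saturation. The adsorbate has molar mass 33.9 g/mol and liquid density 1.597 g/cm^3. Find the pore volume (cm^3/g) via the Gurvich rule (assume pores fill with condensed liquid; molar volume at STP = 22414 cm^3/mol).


Moles adsorbed n = V_ads / 22414 = 375.6 / 22414 = 1.675738e-02 mol
Liquid volume V_liq = n * M / rho_liq = 1.675738e-02 * 33.9 / 1.597 = 0.35571 cm^3
Specific pore volume V_pore = V_liq / m_sample = 0.35571 / 1.95
V_pore = 0.1824 cm^3/g

0.1824


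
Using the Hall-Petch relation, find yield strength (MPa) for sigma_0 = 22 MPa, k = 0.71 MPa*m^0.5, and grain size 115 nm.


d = 115 nm = 1.15e-07 m
sqrt(d) = 0.0003391165
Hall-Petch contribution = k / sqrt(d) = 0.71 / 0.0003391165 = 2093.7 MPa
sigma = sigma_0 + k/sqrt(d) = 22 + 2093.7 = 2115.7 MPa

2115.7


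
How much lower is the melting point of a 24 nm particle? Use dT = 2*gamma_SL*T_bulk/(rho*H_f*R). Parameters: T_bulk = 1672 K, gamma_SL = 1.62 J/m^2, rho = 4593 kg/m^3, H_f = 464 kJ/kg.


Radius R = 24/2 = 12 nm = 1.2e-08 m
Convert H_f = 464 kJ/kg = 464000 J/kg
dT = 2 * gamma_SL * T_bulk / (rho * H_f * R)
dT = 2 * 1.62 * 1672 / (4593 * 464000 * 1.2e-08)
dT = 211.8 K

211.8


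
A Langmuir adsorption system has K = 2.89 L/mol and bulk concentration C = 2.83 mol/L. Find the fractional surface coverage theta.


Langmuir isotherm: theta = K*C / (1 + K*C)
K*C = 2.89 * 2.83 = 8.1787
theta = 8.1787 / (1 + 8.1787) = 8.1787 / 9.1787
theta = 0.8911

0.8911


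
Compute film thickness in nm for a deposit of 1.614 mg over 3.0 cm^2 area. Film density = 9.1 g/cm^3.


Convert: m = 1.614 mg = 1.6140e-06 kg, A = 3.0 cm^2 = 3.0000e-04 m^2, rho = 9.1 g/cm^3 = 9100 kg/m^3
t = m / (A * rho)
t = 1.6140e-06 / (3.0000e-04 * 9100)
t = 5.9121e-07 m = 591.2 nm

591.2


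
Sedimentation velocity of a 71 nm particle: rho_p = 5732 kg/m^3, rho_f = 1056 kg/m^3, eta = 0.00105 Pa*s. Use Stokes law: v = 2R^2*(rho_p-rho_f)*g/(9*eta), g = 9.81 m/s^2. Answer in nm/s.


Radius R = 71/2 nm = 3.55e-08 m
Density difference = 5732 - 1056 = 4676 kg/m^3
v = 2 * R^2 * (rho_p - rho_f) * g / (9 * eta)
v = 2 * (3.55e-08)^2 * 4676 * 9.81 / (9 * 0.00105)
v = 1.22348e-08 m/s = 12.2348 nm/s

12.2348


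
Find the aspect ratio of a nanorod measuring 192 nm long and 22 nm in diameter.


Aspect ratio AR = length / diameter
AR = 192 / 22
AR = 8.73

8.73


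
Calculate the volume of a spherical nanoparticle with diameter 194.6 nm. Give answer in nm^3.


Radius r = 194.6/2 = 97.3 nm
Volume V = (4/3) * pi * r^3
V = (4/3) * pi * (97.3)^3
V = 3858576.63 nm^3

3858576.63


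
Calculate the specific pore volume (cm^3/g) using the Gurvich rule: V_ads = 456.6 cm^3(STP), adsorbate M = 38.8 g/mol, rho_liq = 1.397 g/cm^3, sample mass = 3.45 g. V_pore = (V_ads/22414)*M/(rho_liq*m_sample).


Moles adsorbed n = V_ads / 22414 = 456.6 / 22414 = 2.037120e-02 mol
Liquid volume V_liq = n * M / rho_liq = 2.037120e-02 * 38.8 / 1.397 = 0.56579 cm^3
Specific pore volume V_pore = V_liq / m_sample = 0.56579 / 3.45
V_pore = 0.164 cm^3/g

0.164


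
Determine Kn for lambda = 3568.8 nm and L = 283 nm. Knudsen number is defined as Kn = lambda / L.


Knudsen number Kn = lambda / L
Kn = 3568.8 / 283
Kn = 12.6106

12.6106


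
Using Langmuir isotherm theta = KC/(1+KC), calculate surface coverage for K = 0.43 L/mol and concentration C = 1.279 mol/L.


Langmuir isotherm: theta = K*C / (1 + K*C)
K*C = 0.43 * 1.279 = 0.54997
theta = 0.54997 / (1 + 0.54997) = 0.54997 / 1.54997
theta = 0.3548

0.3548


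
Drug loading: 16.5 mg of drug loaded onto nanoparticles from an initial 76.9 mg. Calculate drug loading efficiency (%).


Drug loading efficiency = (drug loaded / drug initial) * 100
DLE = 16.5 / 76.9 * 100
DLE = 0.2146 * 100
DLE = 21.46%

21.46


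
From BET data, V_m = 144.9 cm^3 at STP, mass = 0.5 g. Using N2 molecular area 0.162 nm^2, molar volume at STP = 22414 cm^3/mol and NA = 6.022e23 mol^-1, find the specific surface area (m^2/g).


Number of moles in monolayer = V_m / 22414 = 144.9 / 22414 = 0.00646471
Number of molecules = moles * NA = 0.00646471 * 6.022e23
SA = molecules * sigma / mass
SA = (144.9 / 22414) * 6.022e23 * 0.162e-18 / 0.5
SA = 1261.3 m^2/g

1261.3


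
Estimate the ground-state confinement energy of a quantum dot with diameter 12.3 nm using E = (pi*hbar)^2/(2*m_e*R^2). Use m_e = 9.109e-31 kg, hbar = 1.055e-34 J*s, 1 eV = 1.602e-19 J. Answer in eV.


Radius R = 12.3/2 = 6.15 nm = 6.15e-09 m
E = (pi * 1.055e-34)^2 / (2 * 9.109e-31 * (6.15e-09)^2)
E(J) = 1.59424e-21
E = E(J) / 1.602e-19 = 0.01 eV

0.01


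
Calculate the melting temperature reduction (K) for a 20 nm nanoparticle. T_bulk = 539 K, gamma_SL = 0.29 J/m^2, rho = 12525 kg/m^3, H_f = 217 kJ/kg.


Radius R = 20/2 = 10 nm = 1e-08 m
Convert H_f = 217 kJ/kg = 217000 J/kg
dT = 2 * gamma_SL * T_bulk / (rho * H_f * R)
dT = 2 * 0.29 * 539 / (12525 * 217000 * 1e-08)
dT = 11.5 K

11.5


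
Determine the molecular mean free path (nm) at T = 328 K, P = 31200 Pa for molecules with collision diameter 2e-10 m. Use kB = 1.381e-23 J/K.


Mean free path: lambda = kB*T / (sqrt(2) * pi * d^2 * P)
lambda = 1.381e-23 * 328 / (sqrt(2) * pi * (2e-10)^2 * 31200)
lambda = 8.16936e-07 m
lambda = 816.94 nm

816.94


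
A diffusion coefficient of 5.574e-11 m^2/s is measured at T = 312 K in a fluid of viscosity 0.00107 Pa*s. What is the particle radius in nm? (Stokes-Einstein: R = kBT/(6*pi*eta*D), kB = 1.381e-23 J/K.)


Stokes-Einstein: R = kB*T / (6*pi*eta*D)
R = 1.381e-23 * 312 / (6 * pi * 0.00107 * 5.574e-11)
R = 3.83263e-09 m = 3.83 nm

3.83


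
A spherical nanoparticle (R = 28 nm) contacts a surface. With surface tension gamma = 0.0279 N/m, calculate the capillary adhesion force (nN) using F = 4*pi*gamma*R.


Convert radius: R = 28 nm = 2.8e-08 m
F = 4 * pi * gamma * R
F = 4 * pi * 0.0279 * 2.8e-08
F = 9.81685e-09 N = 9.8168 nN

9.8168


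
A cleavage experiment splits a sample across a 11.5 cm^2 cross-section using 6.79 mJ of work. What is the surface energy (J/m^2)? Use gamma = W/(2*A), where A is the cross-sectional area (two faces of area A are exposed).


Convert: A = 11.5 cm^2 = 0.00115 m^2, W = 6.79 mJ = 0.00679 J
Cleaving exposes two faces of area A, so total new surface = 2*A and gamma = W / (2*A)
gamma = 0.00679 / (2 * 0.00115)
gamma = 2.952 J/m^2

2.952


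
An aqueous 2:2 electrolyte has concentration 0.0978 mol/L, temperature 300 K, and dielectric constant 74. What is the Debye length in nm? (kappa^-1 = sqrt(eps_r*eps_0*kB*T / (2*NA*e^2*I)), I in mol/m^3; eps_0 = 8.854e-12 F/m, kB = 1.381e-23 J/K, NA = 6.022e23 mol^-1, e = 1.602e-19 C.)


Ionic strength I = 0.0978 * 2^2 * 1000 = 391.2 mol/m^3
kappa^-1 = sqrt(74 * 8.854e-12 * 1.381e-23 * 300 / (2 * 6.022e23 * (1.602e-19)^2 * 391.2))
kappa^-1 = 0.474 nm

0.474


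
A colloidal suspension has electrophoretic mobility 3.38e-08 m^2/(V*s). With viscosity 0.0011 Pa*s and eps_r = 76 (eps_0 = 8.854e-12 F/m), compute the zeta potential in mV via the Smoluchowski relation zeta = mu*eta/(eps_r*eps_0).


Smoluchowski equation: zeta = mu * eta / (eps_r * eps_0)
zeta = 3.38e-08 * 0.0011 / (76 * 8.854e-12)
zeta = 0.055253 V = 55.25 mV

55.25


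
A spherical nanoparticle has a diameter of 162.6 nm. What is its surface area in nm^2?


Radius r = 162.6/2 = 81.3 nm
Surface area SA = 4 * pi * r^2
SA = 4 * pi * (81.3)^2
SA = 83059.81 nm^2

83059.81


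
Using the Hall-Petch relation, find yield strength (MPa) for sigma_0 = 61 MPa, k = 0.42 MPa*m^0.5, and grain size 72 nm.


d = 72 nm = 7.2e-08 m
sqrt(d) = 0.0002683282
Hall-Petch contribution = k / sqrt(d) = 0.42 / 0.0002683282 = 1565.2 MPa
sigma = sigma_0 + k/sqrt(d) = 61 + 1565.2 = 1626.2 MPa

1626.2


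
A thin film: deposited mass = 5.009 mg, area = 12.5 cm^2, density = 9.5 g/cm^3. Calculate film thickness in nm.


Convert: m = 5.009 mg = 5.0090e-06 kg, A = 12.5 cm^2 = 1.2500e-03 m^2, rho = 9.5 g/cm^3 = 9500 kg/m^3
t = m / (A * rho)
t = 5.0090e-06 / (1.2500e-03 * 9500)
t = 4.2181e-07 m = 421.8 nm

421.8


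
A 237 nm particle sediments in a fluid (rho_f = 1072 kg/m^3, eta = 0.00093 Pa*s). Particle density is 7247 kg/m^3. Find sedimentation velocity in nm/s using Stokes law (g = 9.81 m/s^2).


Radius R = 237/2 nm = 1.185e-07 m
Density difference = 7247 - 1072 = 6175 kg/m^3
v = 2 * R^2 * (rho_p - rho_f) * g / (9 * eta)
v = 2 * (1.185e-07)^2 * 6175 * 9.81 / (9 * 0.00093)
v = 2.03258e-07 m/s = 203.2578 nm/s

203.2578


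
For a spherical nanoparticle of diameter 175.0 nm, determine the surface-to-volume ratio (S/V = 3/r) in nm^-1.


Radius r = 175.0/2 = 87.5 nm
S/V = 3 / r = 3 / 87.5
S/V = 0.0343 nm^-1

0.0343


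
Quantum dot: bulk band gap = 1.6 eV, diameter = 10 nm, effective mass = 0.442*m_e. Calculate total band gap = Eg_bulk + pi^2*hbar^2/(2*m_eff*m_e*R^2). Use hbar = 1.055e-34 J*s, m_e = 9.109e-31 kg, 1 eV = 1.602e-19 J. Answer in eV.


Radius R = 10/2 nm = 5e-09 m
Confinement energy dE = pi^2 * hbar^2 / (2 * m_eff * m_e * R^2)
dE = pi^2 * (1.055e-34)^2 / (2 * 0.442 * 9.109e-31 * (5e-09)^2) J, divided by 1.602e-19 J/eV
dE = 0.0341 eV
Total band gap = E_g(bulk) + dE = 1.6 + 0.0341 = 1.6341 eV

1.6341


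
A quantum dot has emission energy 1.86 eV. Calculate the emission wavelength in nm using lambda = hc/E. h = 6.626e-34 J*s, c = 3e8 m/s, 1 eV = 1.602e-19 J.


Convert energy: E = 1.86 eV = 1.86 * 1.602e-19 = 2.97972e-19 J
lambda = h*c / E = 6.626e-34 * 3e8 / 2.97972e-19
lambda = 6.6711e-07 m = 667.1 nm

667.1


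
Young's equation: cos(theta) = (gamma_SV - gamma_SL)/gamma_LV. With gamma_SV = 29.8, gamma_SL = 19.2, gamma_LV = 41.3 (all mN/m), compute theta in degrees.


cos(theta) = (gamma_SV - gamma_SL) / gamma_LV
cos(theta) = (29.8 - 19.2) / 41.3
cos(theta) = 0.256659
theta = arccos(0.256659) = 75.13 degrees

75.13


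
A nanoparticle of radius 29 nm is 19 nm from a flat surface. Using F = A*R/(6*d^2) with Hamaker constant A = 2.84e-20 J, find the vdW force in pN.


Convert to SI: R = 29 nm = 2.9e-08 m, d = 19 nm = 1.9e-08 m
F = A * R / (6 * d^2)
F = 2.84e-20 * 2.9e-08 / (6 * (1.9e-08)^2)
F = 3.8024e-13 N = 0.38 pN

0.38


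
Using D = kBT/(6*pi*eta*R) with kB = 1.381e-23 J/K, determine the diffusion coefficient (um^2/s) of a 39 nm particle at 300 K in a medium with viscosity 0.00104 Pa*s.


Radius R = 39/2 = 19.5 nm = 1.95e-08 m
D = kB*T / (6*pi*eta*R)
D = 1.381e-23 * 300 / (6 * pi * 0.00104 * 1.95e-08)
D = 1.08379e-11 m^2/s = 10.838 um^2/s

10.838


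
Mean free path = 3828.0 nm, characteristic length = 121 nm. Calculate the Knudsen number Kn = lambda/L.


Knudsen number Kn = lambda / L
Kn = 3828.0 / 121
Kn = 31.6364

31.6364


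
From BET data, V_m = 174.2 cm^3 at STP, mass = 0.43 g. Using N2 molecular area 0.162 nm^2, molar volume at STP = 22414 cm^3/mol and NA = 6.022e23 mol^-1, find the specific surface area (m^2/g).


Number of moles in monolayer = V_m / 22414 = 174.2 / 22414 = 0.00777193
Number of molecules = moles * NA = 0.00777193 * 6.022e23
SA = molecules * sigma / mass
SA = (174.2 / 22414) * 6.022e23 * 0.162e-18 / 0.43
SA = 1763.3 m^2/g

1763.3


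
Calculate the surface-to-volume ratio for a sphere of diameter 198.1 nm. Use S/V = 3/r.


Radius r = 198.1/2 = 99.05 nm
S/V = 3 / r = 3 / 99.05
S/V = 0.0303 nm^-1

0.0303


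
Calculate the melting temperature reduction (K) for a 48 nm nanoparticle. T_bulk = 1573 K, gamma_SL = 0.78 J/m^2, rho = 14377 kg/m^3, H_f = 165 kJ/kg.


Radius R = 48/2 = 24 nm = 2.4e-08 m
Convert H_f = 165 kJ/kg = 165000 J/kg
dT = 2 * gamma_SL * T_bulk / (rho * H_f * R)
dT = 2 * 0.78 * 1573 / (14377 * 165000 * 2.4e-08)
dT = 43.1 K

43.1


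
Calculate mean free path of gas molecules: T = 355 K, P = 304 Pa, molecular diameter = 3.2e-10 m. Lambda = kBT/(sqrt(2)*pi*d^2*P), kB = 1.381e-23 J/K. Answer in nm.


Mean free path: lambda = kB*T / (sqrt(2) * pi * d^2 * P)
lambda = 1.381e-23 * 355 / (sqrt(2) * pi * (3.2e-10)^2 * 304)
lambda = 3.54473e-05 m
lambda = 35447.34 nm

35447.34


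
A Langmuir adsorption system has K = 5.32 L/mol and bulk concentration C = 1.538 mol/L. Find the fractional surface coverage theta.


Langmuir isotherm: theta = K*C / (1 + K*C)
K*C = 5.32 * 1.538 = 8.18216
theta = 8.18216 / (1 + 8.18216) = 8.18216 / 9.18216
theta = 0.8911

0.8911


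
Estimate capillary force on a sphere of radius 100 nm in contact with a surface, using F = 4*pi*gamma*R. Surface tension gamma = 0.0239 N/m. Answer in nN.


Convert radius: R = 100 nm = 1e-07 m
F = 4 * pi * gamma * R
F = 4 * pi * 0.0239 * 1e-07
F = 3.00336e-08 N = 30.0336 nN

30.0336


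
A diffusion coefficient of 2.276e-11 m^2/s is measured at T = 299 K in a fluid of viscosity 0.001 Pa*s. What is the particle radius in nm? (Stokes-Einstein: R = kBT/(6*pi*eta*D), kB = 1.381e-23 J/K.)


Stokes-Einstein: R = kB*T / (6*pi*eta*D)
R = 1.381e-23 * 299 / (6 * pi * 0.001 * 2.276e-11)
R = 9.62479e-09 m = 9.62 nm

9.62


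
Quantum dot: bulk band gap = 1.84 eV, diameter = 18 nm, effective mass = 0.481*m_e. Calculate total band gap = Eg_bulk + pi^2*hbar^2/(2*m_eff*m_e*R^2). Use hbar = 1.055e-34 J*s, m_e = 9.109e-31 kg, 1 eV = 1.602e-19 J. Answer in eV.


Radius R = 18/2 nm = 9e-09 m
Confinement energy dE = pi^2 * hbar^2 / (2 * m_eff * m_e * R^2)
dE = pi^2 * (1.055e-34)^2 / (2 * 0.481 * 9.109e-31 * (9e-09)^2) J, divided by 1.602e-19 J/eV
dE = 0.0097 eV
Total band gap = E_g(bulk) + dE = 1.84 + 0.0097 = 1.8497 eV

1.8497


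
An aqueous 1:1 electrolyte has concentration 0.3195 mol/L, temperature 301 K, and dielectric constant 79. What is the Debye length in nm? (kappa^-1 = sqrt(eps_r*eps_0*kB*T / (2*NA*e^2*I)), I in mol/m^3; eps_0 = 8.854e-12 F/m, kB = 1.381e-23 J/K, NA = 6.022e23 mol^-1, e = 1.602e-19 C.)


Ionic strength I = 0.3195 * 1^2 * 1000 = 319.5 mol/m^3
kappa^-1 = sqrt(79 * 8.854e-12 * 1.381e-23 * 301 / (2 * 6.022e23 * (1.602e-19)^2 * 319.5))
kappa^-1 = 0.543 nm

0.543


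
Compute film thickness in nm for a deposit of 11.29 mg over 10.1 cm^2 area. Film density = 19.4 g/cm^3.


Convert: m = 11.29 mg = 1.1290e-05 kg, A = 10.1 cm^2 = 1.0100e-03 m^2, rho = 19.4 g/cm^3 = 19400 kg/m^3
t = m / (A * rho)
t = 1.1290e-05 / (1.0100e-03 * 19400)
t = 5.7620e-07 m = 576.2 nm

576.2


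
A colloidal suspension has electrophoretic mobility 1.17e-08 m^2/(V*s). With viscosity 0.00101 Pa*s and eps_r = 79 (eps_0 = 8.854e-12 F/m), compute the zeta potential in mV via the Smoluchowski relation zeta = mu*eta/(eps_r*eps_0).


Smoluchowski equation: zeta = mu * eta / (eps_r * eps_0)
zeta = 1.17e-08 * 0.00101 / (79 * 8.854e-12)
zeta = 0.016894 V = 16.89 mV

16.89


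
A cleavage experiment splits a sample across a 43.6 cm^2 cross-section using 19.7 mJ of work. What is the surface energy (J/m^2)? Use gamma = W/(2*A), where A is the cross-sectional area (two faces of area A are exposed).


Convert: A = 43.6 cm^2 = 0.00436 m^2, W = 19.7 mJ = 0.0197 J
Cleaving exposes two faces of area A, so total new surface = 2*A and gamma = W / (2*A)
gamma = 0.0197 / (2 * 0.00436)
gamma = 2.259 J/m^2

2.259


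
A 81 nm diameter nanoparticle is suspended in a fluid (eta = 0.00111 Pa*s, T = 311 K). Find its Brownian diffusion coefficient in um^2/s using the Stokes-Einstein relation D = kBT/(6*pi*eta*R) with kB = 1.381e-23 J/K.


Radius R = 81/2 = 40.5 nm = 4.05e-08 m
D = kB*T / (6*pi*eta*R)
D = 1.381e-23 * 311 / (6 * pi * 0.00111 * 4.05e-08)
D = 5.06845e-12 m^2/s = 5.068 um^2/s

5.068


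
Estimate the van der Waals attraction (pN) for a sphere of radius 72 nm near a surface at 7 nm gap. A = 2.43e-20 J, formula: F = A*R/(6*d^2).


Convert to SI: R = 72 nm = 7.2e-08 m, d = 7 nm = 7e-09 m
F = A * R / (6 * d^2)
F = 2.43e-20 * 7.2e-08 / (6 * (7e-09)^2)
F = 5.95102e-12 N = 5.951 pN

5.951


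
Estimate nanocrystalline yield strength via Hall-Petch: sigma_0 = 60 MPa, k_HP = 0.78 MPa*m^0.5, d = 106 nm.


d = 106 nm = 1.06e-07 m
sqrt(d) = 0.0003255764
Hall-Petch contribution = k / sqrt(d) = 0.78 / 0.0003255764 = 2395.8 MPa
sigma = sigma_0 + k/sqrt(d) = 60 + 2395.8 = 2455.8 MPa

2455.8


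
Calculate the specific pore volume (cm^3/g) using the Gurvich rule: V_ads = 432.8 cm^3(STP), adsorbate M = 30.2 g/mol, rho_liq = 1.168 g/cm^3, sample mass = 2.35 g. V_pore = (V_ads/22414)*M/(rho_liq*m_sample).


Moles adsorbed n = V_ads / 22414 = 432.8 / 22414 = 1.930936e-02 mol
Liquid volume V_liq = n * M / rho_liq = 1.930936e-02 * 30.2 / 1.168 = 0.49927 cm^3
Specific pore volume V_pore = V_liq / m_sample = 0.49927 / 2.35
V_pore = 0.2125 cm^3/g

0.2125
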